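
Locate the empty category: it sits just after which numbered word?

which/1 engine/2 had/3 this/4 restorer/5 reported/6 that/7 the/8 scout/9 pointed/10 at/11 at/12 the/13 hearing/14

The displaced element is "which engine" (word 2).
It is linked across 1 clause boundary (that).
It functions as the object of the preposition "at" of "pointed", so the gap sits immediately after word 11 ("at").
Base order: This restorer had reported that the scout pointed at which engine at the hearing.

11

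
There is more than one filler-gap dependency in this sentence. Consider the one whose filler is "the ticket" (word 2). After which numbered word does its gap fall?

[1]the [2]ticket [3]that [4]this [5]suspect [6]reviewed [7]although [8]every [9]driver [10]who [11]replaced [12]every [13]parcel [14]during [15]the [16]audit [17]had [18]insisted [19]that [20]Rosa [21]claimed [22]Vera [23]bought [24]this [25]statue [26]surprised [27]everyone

The displaced element is "the ticket" (word 2).
It functions as the direct object of "reviewed", so the gap sits immediately after word 6 ("reviewed").
Base order: This suspect reviewed the ticket although every driver who replaced every parcel during the audit had insisted that Rosa claimed Vera bought this statue.

6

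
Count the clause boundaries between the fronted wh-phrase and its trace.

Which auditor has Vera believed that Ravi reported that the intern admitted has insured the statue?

3

"which auditor" is extracted from the subject of "insured".
Boundaries crossed, outermost first: [that], [that], [Ø] — 3 in total.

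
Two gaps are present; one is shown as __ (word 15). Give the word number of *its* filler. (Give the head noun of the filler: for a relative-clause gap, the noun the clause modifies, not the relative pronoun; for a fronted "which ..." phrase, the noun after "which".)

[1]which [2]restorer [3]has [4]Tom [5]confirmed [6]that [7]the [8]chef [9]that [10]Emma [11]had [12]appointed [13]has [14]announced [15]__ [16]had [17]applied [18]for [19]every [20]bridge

2

The marked gap is the subject of "applied".
Its filler is the fronted wh-phrase "which restorer", at word 2.
(The other dependency links word 8 to a gap after word 12.)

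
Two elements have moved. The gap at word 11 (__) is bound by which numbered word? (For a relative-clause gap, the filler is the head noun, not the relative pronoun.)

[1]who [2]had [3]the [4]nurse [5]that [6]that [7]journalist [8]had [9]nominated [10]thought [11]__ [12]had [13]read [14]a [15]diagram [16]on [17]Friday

1

The marked gap is the subject of "read".
Its filler is the fronted wh-phrase "who", at word 1.
(The other dependency links word 4 to a gap after word 9.)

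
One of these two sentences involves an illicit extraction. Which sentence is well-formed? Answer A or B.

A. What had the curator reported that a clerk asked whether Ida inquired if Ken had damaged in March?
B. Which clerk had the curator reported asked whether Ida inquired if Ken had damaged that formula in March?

B

In A, the wh-phrase is extracted from inside a wh-island (introduced by "whether"), which blocks movement.
In B, the extraction path crosses only that-complement boundaries, which are transparent.
So B is grammatical.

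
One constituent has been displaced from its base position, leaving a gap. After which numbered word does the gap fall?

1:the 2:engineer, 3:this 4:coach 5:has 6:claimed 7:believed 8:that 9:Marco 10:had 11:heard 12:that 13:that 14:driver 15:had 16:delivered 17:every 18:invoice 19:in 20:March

The displaced element is "the engineer" (word 2).
It is linked across 1 clause boundary (Ø).
It functions as the subject of "believed", so the gap sits immediately after word 6 ("claimed").
Base order: This coach has claimed the engineer believed that Marco had heard that that driver had delivered every invoice in March.

6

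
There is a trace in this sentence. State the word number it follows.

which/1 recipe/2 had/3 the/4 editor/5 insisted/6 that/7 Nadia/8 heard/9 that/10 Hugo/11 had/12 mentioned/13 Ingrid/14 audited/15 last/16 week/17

15

The displaced element is "which recipe" (word 2).
It is linked across 3 clause boundaries (that → that → Ø).
It functions as the direct object of "audited", so the gap sits immediately after word 15 ("audited").
Base order: The editor had insisted that Nadia heard that Hugo had mentioned Ingrid audited which recipe last week.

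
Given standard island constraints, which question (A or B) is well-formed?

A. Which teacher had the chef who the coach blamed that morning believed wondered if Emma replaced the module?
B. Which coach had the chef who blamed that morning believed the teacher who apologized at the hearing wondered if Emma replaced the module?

In B, the wh-phrase is extracted from inside a complex-NP island (relative clause) (introduced by "who"), which blocks movement.
In A, the extraction path crosses only that-complement boundaries, which are transparent.
So A is grammatical.

A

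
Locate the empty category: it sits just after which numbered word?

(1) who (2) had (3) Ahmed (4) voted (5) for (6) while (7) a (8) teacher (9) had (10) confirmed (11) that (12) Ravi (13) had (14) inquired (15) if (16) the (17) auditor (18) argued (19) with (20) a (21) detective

5

The displaced element is "who" (word 1).
It functions as the object of the preposition "for" of "voted", so the gap sits immediately after word 5 ("for").
Base order: Ahmed had voted for who while a teacher had confirmed that Ravi had inquired if the auditor argued with a detective.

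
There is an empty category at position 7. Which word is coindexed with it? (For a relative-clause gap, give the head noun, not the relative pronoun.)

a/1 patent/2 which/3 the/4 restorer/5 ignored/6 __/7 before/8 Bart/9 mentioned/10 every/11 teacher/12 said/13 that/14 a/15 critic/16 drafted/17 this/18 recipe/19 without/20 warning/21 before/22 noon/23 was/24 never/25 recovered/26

The gap at 7 is the object of "ignored", inside a relative clause.
The relative pronoun is "which" (word 3); it is bound by the head noun immediately before it.
Its filler is the head noun "patent", at word 2.

2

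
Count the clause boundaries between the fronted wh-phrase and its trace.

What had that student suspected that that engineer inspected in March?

1

"what" is extracted from the object of "inspected".
Boundaries crossed, outermost first: [that] — 1 in total.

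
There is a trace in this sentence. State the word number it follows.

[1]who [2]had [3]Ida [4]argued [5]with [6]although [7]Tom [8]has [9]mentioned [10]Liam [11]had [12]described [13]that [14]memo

The displaced element is "who" (word 1).
It functions as the object of the preposition "with" of "argued", so the gap sits immediately after word 5 ("with").
Base order: Ida had argued with who although Tom has mentioned Liam had described that memo.

5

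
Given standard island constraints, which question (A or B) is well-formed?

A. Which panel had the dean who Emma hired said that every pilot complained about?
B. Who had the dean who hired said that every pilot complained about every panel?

A

In B, the wh-phrase is extracted from inside a complex-NP island (relative clause) (introduced by "who"), which blocks movement.
In A, the extraction path crosses only that-complement boundaries, which are transparent.
So A is grammatical.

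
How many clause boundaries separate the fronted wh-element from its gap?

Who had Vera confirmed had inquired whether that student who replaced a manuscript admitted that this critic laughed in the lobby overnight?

1

"who" is extracted from the subject of "inquired".
Boundaries crossed, outermost first: [Ø] — 1 in total.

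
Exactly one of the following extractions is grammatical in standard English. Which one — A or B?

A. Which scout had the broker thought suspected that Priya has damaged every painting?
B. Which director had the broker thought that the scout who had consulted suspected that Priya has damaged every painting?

In B, the wh-phrase is extracted from inside a complex-NP island (relative clause) (introduced by "who"), which blocks movement.
In A, the extraction path crosses only that-complement boundaries, which are transparent.
So A is grammatical.

A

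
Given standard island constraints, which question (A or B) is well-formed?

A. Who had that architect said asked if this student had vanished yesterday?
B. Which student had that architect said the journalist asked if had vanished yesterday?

A

In B, the wh-phrase is extracted from inside a wh-island (introduced by "if"), which blocks movement.
In A, the extraction path crosses only that-complement boundaries, which are transparent.
So A is grammatical.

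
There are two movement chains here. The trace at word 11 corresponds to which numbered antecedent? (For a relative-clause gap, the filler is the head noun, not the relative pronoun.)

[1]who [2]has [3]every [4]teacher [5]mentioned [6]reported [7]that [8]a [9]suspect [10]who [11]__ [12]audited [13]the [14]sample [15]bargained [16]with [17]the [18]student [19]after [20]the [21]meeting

9

The marked gap is inside the relative clause, the subject of "audited".
Its filler is the head noun "suspect" (via "who"), at word 9.
(The other dependency links word 1 to a gap after word 5.)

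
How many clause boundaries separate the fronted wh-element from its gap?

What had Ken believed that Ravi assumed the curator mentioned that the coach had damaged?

"what" is extracted from the object of "damaged".
Boundaries crossed, outermost first: [that], [Ø], [that] — 3 in total.

3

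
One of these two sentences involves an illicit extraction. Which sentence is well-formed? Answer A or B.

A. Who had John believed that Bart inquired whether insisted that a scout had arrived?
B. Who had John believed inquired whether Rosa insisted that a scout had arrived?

In A, the wh-phrase is extracted from inside a wh-island (introduced by "whether"), which blocks movement.
In B, the extraction path crosses only that-complement boundaries, which are transparent.
So B is grammatical.

B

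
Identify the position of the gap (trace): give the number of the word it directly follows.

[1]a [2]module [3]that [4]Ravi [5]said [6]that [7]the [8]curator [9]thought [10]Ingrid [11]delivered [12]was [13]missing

The displaced element is "a module" (word 2).
It is linked across 2 clause boundaries (that → Ø).
It functions as the direct object of "delivered", so the gap sits immediately after word 11 ("delivered").
Base order: Ravi said that the curator thought Ingrid delivered a module.

11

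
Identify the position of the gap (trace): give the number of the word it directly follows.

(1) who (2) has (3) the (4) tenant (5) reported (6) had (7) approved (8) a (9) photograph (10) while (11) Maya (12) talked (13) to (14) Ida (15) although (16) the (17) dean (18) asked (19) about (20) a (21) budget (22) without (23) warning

5

The displaced element is "who" (word 1).
It is linked across 1 clause boundary (Ø).
It functions as the subject of "approved", so the gap sits immediately after word 5 ("reported").
Base order: The tenant has reported that who had approved a photograph while Maya talked to Ida although the dean asked about a budget without warning.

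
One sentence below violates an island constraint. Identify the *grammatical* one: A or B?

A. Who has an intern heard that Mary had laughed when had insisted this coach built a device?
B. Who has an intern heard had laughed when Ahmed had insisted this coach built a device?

B

In A, the wh-phrase is extracted from inside an adjunct island (introduced by "when"), which blocks movement.
In B, the extraction path crosses only that-complement boundaries, which are transparent.
So B is grammatical.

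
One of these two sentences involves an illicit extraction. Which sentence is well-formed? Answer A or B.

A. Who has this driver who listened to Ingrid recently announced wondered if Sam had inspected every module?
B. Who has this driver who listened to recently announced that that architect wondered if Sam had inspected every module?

In B, the wh-phrase is extracted from inside a complex-NP island (relative clause) (introduced by "who"), which blocks movement.
In A, the extraction path crosses only that-complement boundaries, which are transparent.
So A is grammatical.

A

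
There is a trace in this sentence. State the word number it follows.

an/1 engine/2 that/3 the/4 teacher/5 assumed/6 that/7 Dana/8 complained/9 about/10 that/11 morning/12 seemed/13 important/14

10

The displaced element is "an engine" (word 2).
It is linked across 1 clause boundary (that).
It functions as the object of the preposition "about" of "complained", so the gap sits immediately after word 10 ("about").
Base order: The teacher assumed that Dana complained about an engine that morning.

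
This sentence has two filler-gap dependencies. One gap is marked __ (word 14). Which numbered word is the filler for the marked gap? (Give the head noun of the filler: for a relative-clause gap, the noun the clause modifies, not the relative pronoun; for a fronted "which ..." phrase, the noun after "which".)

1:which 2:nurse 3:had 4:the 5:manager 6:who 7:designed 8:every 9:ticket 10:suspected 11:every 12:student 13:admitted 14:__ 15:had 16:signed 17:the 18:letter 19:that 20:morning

2

The marked gap is the subject of "signed".
Its filler is the fronted wh-phrase "which nurse", at word 2.
(The other dependency links word 5 to a gap after word 6.)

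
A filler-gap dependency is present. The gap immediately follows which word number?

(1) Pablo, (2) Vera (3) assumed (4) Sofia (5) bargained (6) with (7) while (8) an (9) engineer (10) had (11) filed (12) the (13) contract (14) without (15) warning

The displaced element is "Pablo" (word 1).
It is linked across 1 clause boundary (Ø).
It functions as the object of the preposition "with" of "bargained", so the gap sits immediately after word 6 ("with").
Base order: Vera assumed Sofia bargained with Pablo while an engineer had filed the contract without warning.

6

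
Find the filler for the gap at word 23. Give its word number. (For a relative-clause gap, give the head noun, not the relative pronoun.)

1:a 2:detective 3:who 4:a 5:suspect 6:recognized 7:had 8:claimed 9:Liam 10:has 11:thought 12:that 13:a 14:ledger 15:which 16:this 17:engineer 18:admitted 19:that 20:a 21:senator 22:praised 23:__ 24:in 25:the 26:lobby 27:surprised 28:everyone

The gap at 23 is the object of "praised", inside a relative clause.
The relative pronoun is "which" (word 15); it is bound by the head noun immediately before it.
Its filler is the head noun "ledger", at word 14.

14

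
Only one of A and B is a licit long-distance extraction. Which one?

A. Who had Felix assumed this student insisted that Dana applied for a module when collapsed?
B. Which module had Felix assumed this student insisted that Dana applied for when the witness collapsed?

B

In A, the wh-phrase is extracted from inside an adjunct island (introduced by "when"), which blocks movement.
In B, the extraction path crosses only that-complement boundaries, which are transparent.
So B is grammatical.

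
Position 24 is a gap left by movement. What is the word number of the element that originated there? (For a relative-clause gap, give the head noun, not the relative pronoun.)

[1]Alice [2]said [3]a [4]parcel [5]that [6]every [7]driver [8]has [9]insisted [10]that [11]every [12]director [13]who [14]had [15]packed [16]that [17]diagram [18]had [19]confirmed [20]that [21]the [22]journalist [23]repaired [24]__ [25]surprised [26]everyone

The gap at 24 is the object of "repaired", inside a relative clause.
The relative pronoun is "that" (word 5); it is bound by the head noun immediately before it.
Its filler is the head noun "parcel", at word 4.

4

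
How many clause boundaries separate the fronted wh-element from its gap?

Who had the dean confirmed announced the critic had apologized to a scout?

1

"who" is extracted from the subject of "announced".
Boundaries crossed, outermost first: [Ø] — 1 in total.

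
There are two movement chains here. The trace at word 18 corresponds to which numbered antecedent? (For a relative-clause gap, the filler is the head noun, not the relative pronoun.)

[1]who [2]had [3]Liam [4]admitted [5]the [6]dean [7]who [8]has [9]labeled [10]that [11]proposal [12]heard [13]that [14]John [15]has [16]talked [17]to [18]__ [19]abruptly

1

The marked gap is the object of the preposition "to" of "talked".
Its filler is the fronted wh-phrase "who", at word 1.
(The other dependency links word 6 to a gap after word 7.)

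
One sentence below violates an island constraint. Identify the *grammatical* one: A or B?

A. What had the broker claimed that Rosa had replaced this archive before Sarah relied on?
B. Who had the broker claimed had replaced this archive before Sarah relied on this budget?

B

In A, the wh-phrase is extracted from inside an adjunct island (introduced by "before"), which blocks movement.
In B, the extraction path crosses only that-complement boundaries, which are transparent.
So B is grammatical.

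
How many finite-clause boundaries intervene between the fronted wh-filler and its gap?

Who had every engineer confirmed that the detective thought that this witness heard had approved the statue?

"who" is extracted from the subject of "approved".
Boundaries crossed, outermost first: [that], [that], [Ø] — 3 in total.

3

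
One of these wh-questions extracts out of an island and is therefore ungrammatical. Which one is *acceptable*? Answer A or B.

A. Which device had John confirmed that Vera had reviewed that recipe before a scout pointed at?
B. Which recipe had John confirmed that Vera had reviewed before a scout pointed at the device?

B

In A, the wh-phrase is extracted from inside an adjunct island (introduced by "before"), which blocks movement.
In B, the extraction path crosses only that-complement boundaries, which are transparent.
So B is grammatical.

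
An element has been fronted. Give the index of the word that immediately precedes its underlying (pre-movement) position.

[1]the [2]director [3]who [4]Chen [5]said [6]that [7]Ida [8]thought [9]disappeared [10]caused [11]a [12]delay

The displaced element is "the director" (word 2).
It is linked across 2 clause boundaries (that → Ø).
It functions as the subject of "disappeared", so the gap sits immediately after word 8 ("thought").
Base order: Chen said that Ida thought the director disappeared.

8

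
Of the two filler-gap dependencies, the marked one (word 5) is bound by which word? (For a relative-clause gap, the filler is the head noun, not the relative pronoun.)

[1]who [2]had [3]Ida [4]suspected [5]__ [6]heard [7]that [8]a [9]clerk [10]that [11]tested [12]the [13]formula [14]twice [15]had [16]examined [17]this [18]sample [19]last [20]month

The marked gap is the subject of "heard".
Its filler is the fronted wh-phrase "who", at word 1.
(The other dependency links word 9 to a gap after word 10.)

1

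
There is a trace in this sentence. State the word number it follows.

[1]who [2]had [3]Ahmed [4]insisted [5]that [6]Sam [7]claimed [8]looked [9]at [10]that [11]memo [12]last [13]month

7

The displaced element is "who" (word 1).
It is linked across 2 clause boundaries (that → Ø).
It functions as the subject of "looked", so the gap sits immediately after word 7 ("claimed").
Base order: Ahmed had insisted that Sam claimed that who looked at that memo last month.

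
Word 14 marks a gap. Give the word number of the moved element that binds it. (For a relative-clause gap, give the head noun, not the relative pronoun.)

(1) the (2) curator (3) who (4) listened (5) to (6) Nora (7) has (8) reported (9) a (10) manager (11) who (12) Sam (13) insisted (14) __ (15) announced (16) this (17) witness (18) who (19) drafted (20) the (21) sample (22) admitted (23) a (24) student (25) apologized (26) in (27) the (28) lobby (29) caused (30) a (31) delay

10

The gap at 14 is the subject of "announced", inside a relative clause.
The relative pronoun is "who" (word 11); it is bound by the head noun immediately before it.
Its filler is the head noun "manager", at word 10.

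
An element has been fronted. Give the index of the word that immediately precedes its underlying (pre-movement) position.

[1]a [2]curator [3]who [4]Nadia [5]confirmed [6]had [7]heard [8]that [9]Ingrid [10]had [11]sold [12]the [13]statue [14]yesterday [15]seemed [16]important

5

The displaced element is "a curator" (word 2).
It is linked across 1 clause boundary (Ø).
It functions as the subject of "heard", so the gap sits immediately after word 5 ("confirmed").
Base order: Nadia confirmed that a curator had heard that Ingrid had sold the statue yesterday.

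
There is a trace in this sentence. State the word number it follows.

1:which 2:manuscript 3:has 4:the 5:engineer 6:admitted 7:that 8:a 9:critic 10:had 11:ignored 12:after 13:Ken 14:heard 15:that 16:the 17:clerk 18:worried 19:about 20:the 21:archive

The displaced element is "which manuscript" (word 2).
It is linked across 1 clause boundary (that).
It functions as the direct object of "ignored", so the gap sits immediately after word 11 ("ignored").
Base order: The engineer has admitted that a critic had ignored which manuscript after Ken heard that the clerk worried about the archive.

11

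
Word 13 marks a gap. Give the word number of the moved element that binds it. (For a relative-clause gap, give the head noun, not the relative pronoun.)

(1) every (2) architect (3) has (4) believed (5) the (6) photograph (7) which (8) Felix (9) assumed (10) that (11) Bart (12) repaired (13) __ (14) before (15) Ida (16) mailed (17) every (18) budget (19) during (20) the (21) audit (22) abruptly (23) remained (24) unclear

6

The gap at 13 is the object of "repaired", inside a relative clause.
The relative pronoun is "which" (word 7); it is bound by the head noun immediately before it.
Its filler is the head noun "photograph", at word 6.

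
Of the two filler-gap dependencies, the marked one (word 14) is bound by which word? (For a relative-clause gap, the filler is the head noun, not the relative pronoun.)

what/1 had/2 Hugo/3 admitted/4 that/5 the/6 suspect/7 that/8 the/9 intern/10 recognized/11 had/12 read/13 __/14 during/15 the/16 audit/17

1

The marked gap is the direct object of "read".
Its filler is the fronted wh-phrase "what", at word 1.
(The other dependency links word 7 to a gap after word 11.)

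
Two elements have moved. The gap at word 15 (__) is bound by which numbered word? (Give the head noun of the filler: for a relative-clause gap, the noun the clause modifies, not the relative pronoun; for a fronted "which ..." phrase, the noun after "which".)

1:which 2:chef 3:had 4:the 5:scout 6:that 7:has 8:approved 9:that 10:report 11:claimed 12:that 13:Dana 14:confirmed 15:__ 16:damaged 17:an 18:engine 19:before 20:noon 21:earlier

2

The marked gap is the subject of "damaged".
Its filler is the fronted wh-phrase "which chef", at word 2.
(The other dependency links word 5 to a gap after word 6.)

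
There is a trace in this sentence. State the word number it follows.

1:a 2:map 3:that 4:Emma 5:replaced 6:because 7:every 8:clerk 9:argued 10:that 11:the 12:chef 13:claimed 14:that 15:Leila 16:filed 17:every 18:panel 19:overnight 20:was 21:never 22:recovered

5

The displaced element is "a map" (word 2).
It functions as the direct object of "replaced", so the gap sits immediately after word 5 ("replaced").
Base order: Emma replaced a map because every clerk argued that the chef claimed that Leila filed every panel overnight.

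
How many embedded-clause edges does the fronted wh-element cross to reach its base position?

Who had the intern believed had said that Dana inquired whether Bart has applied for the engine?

"who" is extracted from the subject of "said".
Boundaries crossed, outermost first: [Ø] — 1 in total.

1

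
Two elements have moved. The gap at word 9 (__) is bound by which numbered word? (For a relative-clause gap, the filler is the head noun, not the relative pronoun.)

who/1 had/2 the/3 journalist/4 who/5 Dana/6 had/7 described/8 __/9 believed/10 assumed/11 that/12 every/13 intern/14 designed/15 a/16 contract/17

4

The marked gap is inside the relative clause, the direct object of "described".
Its filler is the head noun "journalist" (via "who"), at word 4.
(The other dependency links word 1 to a gap after word 10.)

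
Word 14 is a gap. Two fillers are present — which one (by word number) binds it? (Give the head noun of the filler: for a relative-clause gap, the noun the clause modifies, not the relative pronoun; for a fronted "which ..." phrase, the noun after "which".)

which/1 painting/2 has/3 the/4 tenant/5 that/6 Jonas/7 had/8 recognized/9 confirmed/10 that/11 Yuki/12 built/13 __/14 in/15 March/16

2

The marked gap is the direct object of "built".
Its filler is the fronted wh-phrase "which painting", at word 2.
(The other dependency links word 5 to a gap after word 9.)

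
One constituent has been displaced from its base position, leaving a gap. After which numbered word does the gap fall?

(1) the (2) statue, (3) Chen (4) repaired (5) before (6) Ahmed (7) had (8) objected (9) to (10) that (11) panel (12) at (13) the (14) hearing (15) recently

The displaced element is "the statue" (word 2).
It functions as the direct object of "repaired", so the gap sits immediately after word 4 ("repaired").
Base order: Chen repaired the statue before Ahmed had objected to that panel at the hearing recently.

4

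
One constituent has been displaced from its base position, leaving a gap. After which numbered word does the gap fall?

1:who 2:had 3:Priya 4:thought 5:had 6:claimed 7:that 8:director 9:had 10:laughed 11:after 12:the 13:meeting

4

The displaced element is "who" (word 1).
It is linked across 1 clause boundary (Ø).
It functions as the subject of "claimed", so the gap sits immediately after word 4 ("thought").
Base order: Priya had thought who had claimed that director had laughed after the meeting.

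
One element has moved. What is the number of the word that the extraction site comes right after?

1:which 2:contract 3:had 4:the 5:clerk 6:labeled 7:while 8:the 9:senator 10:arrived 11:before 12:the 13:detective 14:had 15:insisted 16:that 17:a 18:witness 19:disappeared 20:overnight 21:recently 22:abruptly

6

The displaced element is "which contract" (word 2).
It functions as the direct object of "labeled", so the gap sits immediately after word 6 ("labeled").
Base order: The clerk had labeled which contract while the senator arrived before the detective had insisted that a witness disappeared overnight recently abruptly.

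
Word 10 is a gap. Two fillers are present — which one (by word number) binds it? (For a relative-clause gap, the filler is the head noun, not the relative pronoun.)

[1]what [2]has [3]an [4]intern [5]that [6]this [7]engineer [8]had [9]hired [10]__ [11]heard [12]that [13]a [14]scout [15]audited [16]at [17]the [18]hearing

The marked gap is inside the relative clause, the direct object of "hired".
Its filler is the head noun "intern" (via "that"), at word 4.
(The other dependency links word 1 to a gap after word 15.)

4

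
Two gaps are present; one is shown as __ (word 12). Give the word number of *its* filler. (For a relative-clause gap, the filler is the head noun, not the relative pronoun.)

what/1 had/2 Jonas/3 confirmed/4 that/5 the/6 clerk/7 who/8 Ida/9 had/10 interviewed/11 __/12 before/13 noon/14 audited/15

7

The marked gap is inside the relative clause, the direct object of "interviewed".
Its filler is the head noun "clerk" (via "who"), at word 7.
(The other dependency links word 1 to a gap after word 15.)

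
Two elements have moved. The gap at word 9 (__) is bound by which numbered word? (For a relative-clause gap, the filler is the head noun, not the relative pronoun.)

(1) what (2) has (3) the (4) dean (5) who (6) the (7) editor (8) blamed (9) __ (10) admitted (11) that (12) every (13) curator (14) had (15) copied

4

The marked gap is inside the relative clause, the direct object of "blamed".
Its filler is the head noun "dean" (via "who"), at word 4.
(The other dependency links word 1 to a gap after word 15.)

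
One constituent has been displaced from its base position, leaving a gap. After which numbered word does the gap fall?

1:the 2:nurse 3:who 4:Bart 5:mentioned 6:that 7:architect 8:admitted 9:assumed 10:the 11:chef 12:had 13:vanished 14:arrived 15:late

8

The displaced element is "the nurse" (word 2).
It is linked across 2 clause boundaries (Ø → Ø).
It functions as the subject of "assumed", so the gap sits immediately after word 8 ("admitted").
Base order: Bart mentioned that architect admitted that the nurse assumed the chef had vanished.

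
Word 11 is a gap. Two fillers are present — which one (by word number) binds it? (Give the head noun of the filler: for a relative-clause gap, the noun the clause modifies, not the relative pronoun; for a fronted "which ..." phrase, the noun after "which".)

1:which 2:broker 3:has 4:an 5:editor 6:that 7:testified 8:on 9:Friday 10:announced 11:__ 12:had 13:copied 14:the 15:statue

The marked gap is the subject of "copied".
Its filler is the fronted wh-phrase "which broker", at word 2.
(The other dependency links word 5 to a gap after word 6.)

2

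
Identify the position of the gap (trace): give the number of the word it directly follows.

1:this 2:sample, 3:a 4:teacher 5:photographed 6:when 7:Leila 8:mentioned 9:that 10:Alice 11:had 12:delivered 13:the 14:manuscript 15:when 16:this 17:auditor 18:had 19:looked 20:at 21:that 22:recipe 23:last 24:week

5

The displaced element is "this sample" (word 2).
It functions as the direct object of "photographed", so the gap sits immediately after word 5 ("photographed").
Base order: A teacher photographed this sample when Leila mentioned that Alice had delivered the manuscript when this auditor had looked at that recipe last week.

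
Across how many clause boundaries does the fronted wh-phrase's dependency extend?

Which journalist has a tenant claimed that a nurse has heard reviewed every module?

"which journalist" is extracted from the subject of "reviewed".
Boundaries crossed, outermost first: [that], [Ø] — 2 in total.

2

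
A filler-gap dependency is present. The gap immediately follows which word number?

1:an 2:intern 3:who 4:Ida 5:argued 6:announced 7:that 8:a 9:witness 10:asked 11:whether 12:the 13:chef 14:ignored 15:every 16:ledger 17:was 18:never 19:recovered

5

The displaced element is "an intern" (word 2).
It is linked across 1 clause boundary (Ø).
It functions as the subject of "announced", so the gap sits immediately after word 5 ("argued").
Base order: Ida argued that an intern announced that a witness asked whether the chef ignored every ledger.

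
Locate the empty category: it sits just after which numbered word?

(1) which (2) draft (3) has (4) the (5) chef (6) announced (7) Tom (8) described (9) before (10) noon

The displaced element is "which draft" (word 2).
It is linked across 1 clause boundary (Ø).
It functions as the direct object of "described", so the gap sits immediately after word 8 ("described").
Base order: The chef has announced Tom described which draft before noon.

8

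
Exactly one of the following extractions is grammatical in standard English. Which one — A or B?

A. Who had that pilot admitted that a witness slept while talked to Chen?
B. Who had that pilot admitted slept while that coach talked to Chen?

B

In A, the wh-phrase is extracted from inside an adjunct island (introduced by "while"), which blocks movement.
In B, the extraction path crosses only that-complement boundaries, which are transparent.
So B is grammatical.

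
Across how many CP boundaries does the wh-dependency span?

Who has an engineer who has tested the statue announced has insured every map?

1

"who" is extracted from the subject of "insured".
Boundaries crossed, outermost first: [Ø] — 1 in total.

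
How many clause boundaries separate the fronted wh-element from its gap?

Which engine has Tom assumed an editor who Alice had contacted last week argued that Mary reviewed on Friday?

"which engine" is extracted from the object of "reviewed".
Boundaries crossed, outermost first: [Ø], [that] — 2 in total.

2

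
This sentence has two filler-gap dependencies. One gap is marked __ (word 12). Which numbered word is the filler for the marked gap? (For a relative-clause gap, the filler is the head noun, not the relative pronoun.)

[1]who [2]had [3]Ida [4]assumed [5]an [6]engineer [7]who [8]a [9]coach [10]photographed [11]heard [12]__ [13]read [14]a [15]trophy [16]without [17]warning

1

The marked gap is the subject of "read".
Its filler is the fronted wh-phrase "who", at word 1.
(The other dependency links word 6 to a gap after word 10.)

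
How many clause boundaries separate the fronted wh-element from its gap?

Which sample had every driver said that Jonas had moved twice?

"which sample" is extracted from the object of "moved".
Boundaries crossed, outermost first: [that] — 1 in total.

1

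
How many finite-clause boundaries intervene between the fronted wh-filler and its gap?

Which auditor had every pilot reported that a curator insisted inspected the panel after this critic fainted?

2

"which auditor" is extracted from the subject of "inspected".
Boundaries crossed, outermost first: [that], [Ø] — 2 in total.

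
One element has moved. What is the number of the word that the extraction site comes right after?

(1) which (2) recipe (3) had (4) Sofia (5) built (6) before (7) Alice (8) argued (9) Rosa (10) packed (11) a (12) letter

The displaced element is "which recipe" (word 2).
It functions as the direct object of "built", so the gap sits immediately after word 5 ("built").
Base order: Sofia had built which recipe before Alice argued Rosa packed a letter.

5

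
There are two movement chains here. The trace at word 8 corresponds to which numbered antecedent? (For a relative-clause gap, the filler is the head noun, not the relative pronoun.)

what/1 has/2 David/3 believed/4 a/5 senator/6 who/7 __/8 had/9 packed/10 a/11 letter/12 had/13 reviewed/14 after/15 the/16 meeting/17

6

The marked gap is inside the relative clause, the subject of "packed".
Its filler is the head noun "senator" (via "who"), at word 6.
(The other dependency links word 1 to a gap after word 14.)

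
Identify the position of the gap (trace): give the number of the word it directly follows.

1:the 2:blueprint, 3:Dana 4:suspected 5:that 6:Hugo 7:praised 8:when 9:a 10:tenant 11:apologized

The displaced element is "the blueprint" (word 2).
It is linked across 1 clause boundary (that).
It functions as the direct object of "praised", so the gap sits immediately after word 7 ("praised").
Base order: Dana suspected that Hugo praised the blueprint when a tenant apologized.

7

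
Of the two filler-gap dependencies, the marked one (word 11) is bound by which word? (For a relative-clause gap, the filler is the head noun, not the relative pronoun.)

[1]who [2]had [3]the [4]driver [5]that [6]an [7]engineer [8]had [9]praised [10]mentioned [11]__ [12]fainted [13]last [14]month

1

The marked gap is the subject of "fainted".
Its filler is the fronted wh-phrase "who", at word 1.
(The other dependency links word 4 to a gap after word 9.)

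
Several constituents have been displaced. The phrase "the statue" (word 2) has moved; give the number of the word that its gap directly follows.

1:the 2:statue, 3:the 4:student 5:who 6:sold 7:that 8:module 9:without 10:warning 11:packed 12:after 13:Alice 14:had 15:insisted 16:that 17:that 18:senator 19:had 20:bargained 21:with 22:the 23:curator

11

The displaced element is "the statue" (word 2).
It functions as the direct object of "packed", so the gap sits immediately after word 11 ("packed").
Base order: The student who sold that module without warning packed the statue after Alice had insisted that that senator had bargained with the curator.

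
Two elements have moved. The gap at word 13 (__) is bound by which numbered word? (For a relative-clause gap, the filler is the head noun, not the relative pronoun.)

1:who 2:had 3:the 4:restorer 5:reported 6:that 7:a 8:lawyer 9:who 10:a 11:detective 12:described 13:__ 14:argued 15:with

The marked gap is inside the relative clause, the direct object of "described".
Its filler is the head noun "lawyer" (via "who"), at word 8.
(The other dependency links word 1 to a gap after word 15.)

8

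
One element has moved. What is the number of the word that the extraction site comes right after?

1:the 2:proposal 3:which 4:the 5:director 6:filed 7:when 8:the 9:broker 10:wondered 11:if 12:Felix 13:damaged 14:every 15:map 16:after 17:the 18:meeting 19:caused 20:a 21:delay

6

The displaced element is "the proposal" (word 2).
It functions as the direct object of "filed", so the gap sits immediately after word 6 ("filed").
Base order: The director filed the proposal when the broker wondered if Felix damaged every map after the meeting.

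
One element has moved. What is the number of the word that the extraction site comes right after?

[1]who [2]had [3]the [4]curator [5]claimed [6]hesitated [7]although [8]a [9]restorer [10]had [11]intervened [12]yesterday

5

The displaced element is "who" (word 1).
It is linked across 1 clause boundary (Ø).
It functions as the subject of "hesitated", so the gap sits immediately after word 5 ("claimed").
Base order: The curator had claimed that who hesitated although a restorer had intervened yesterday.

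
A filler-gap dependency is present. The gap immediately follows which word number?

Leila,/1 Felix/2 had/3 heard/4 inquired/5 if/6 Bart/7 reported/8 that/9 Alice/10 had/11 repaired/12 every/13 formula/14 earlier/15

The displaced element is "Leila" (word 1).
It is linked across 1 clause boundary (Ø).
It functions as the subject of "inquired", so the gap sits immediately after word 4 ("heard").
Base order: Felix had heard that Leila inquired if Bart reported that Alice had repaired every formula earlier.

4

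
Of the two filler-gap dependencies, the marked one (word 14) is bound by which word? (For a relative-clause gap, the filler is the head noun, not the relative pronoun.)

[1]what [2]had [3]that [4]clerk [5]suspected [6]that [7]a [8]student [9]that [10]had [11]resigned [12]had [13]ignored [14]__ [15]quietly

The marked gap is the direct object of "ignored".
Its filler is the fronted wh-phrase "what", at word 1.
(The other dependency links word 8 to a gap after word 9.)

1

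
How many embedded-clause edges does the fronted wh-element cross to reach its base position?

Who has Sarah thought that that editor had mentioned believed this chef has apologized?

"who" is extracted from the subject of "believed".
Boundaries crossed, outermost first: [that], [Ø] — 2 in total.

2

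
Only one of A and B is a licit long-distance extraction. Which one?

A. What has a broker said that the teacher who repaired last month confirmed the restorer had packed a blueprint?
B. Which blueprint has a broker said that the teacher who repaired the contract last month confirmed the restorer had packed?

In A, the wh-phrase is extracted from inside a complex-NP island (relative clause) (introduced by "who"), which blocks movement.
In B, the extraction path crosses only that-complement boundaries, which are transparent.
So B is grammatical.

B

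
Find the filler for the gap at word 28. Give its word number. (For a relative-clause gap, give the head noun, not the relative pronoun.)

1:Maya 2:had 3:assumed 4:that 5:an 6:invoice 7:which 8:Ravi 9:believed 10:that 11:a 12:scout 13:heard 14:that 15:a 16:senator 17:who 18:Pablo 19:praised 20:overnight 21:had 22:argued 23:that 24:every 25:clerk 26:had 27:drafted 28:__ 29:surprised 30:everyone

6

The gap at 28 is the object of "drafted", inside a relative clause.
The relative pronoun is "which" (word 7); it is bound by the head noun immediately before it.
Its filler is the head noun "invoice", at word 6.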